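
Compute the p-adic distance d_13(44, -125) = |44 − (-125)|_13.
d_13(44, -125) = 1/169

Step 1 — x − y = 44 − (-125) = 169. Step 2 — v_13(169) = 2 (factor: 169 = (13^2 · 1); the sign does not affect v_p). Step 3 — |x − y|_13 = 13^{-2} = 1/169.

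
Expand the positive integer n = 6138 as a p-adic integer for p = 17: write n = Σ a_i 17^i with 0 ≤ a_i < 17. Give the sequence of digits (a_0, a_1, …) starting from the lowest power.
(a_0, a_1, …) = (1, 4, 4, 1)

Repeated division by 17 gives the digits low-to-high: 6138 = 1 + 4·17^1 + 4·17^2 + 1·17^3. Digit sequence: (1, 4, 4, 1).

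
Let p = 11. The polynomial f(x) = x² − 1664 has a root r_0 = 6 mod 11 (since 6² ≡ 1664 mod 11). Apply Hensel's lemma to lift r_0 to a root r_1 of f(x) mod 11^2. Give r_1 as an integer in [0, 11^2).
r_1 = 61 (mod 121)

Hensel's recurrence: r_{i+1} = r_i − f(r_i)·(f′(r_i))^{-1} mod 11^{i+2}, with f′(x) = 2x. Iterate:
  r_0 = 6 (mod 11)
  r_1 = 61 (mod 121)
Final: r_1 = 61, and one checks f(r_1) ≡ 0 mod 11^2.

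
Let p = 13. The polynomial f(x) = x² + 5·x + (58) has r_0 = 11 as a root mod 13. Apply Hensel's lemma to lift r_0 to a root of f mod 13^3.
r_2 = 1636 (mod 2197)

Hensel: r_{i+1} = r_i − f(r_i)·(f′(r_i))^{-1} mod 13^{i+2}, f′(x) = 2x + 5. Iterate:
  r_0 = 11 (mod 13)
  r_1 = 115 (mod 169)
  r_2 = 1636 (mod 2197)
Final: r = 1636 satisfies f(r) ≡ 0 mod 13^3.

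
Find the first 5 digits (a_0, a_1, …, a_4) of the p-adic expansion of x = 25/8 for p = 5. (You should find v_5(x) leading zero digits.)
(a_0, …, a_4) = (0, 0, 2, 4, 1)

v_5(25/8) = 2, so a_0 = ... = a_1 = 0. Factor out: x = 5^2 · u with u = 1/8 a unit in ℤ_5. Expand u iteratively via a_{v+i} = u_i mod 5, u_{i+1} = (u_i − a_{v+i})/5:
  u_0 = 1/8;  a_2 = 2;  u_1 = (u_0 − 2)/5 = -3/8
  u_1 = -3/8;  a_3 = 4;  u_2 = (u_1 − 4)/5 = -7/8
  u_2 = -7/8;  a_4 = 1;  u_3 = (u_2 − 1)/5 = -3/8
Digits: (0, 0, 2, 4, 1).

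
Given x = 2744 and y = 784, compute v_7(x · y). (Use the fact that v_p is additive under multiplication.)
v_7(2151296) = 5

v_p(x) = 3 (factor: 2744 = 7^3 · 8); v_p(y) = 2 (factor: 784 = 7^2 · 16). Additivity: v_p(xy) = v_p(x) + v_p(y) = 3 + 2 = 5. (Direct check: xy = 2151296 = 7^5 · (128).)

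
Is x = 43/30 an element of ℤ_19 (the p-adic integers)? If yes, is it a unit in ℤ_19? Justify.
x ∈ ℤ_19^× (unit); v_19(x) = 0

ℤ_19 = {x ∈ ℚ_19 : v_19(x) ≥ 0} and ℤ_19^× = {x ∈ ℤ_19 : v_19(x) = 0}. Here v_19(43/30) = v_19(num) − v_19(den) = 0; compare against these criteria.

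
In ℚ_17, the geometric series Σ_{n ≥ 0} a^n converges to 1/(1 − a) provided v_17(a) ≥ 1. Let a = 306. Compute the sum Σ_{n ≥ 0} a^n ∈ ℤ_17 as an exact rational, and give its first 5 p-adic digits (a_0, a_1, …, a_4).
Σ a^n = 1/(1 − a) = -1/305;  first 5 digits = (1, 1, 2, 3, 5)

v_17(a) = 1 ≥ 1, so the series converges in ℤ_17 to 1/(1 − a) = 1/(1 − 306) = -1/305. Expand this rational in ℤ_17: compute digits iteratively via d_i = x_i mod 17, x_{i+1} = (x_i − d_i)/17. The first 5 digits are (1, 1, 2, 3, 5).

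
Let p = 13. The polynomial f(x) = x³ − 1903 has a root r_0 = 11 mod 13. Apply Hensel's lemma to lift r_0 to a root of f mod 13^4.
r_3 = 960 (mod 28561)

Hensel: r_{i+1} = r_i − f(r_i)/f′(r_i) mod 13^{i+2}, where f′(x) = 3x². Iterate:
  r_0 = 11 (mod 13)
  r_1 = 115 (mod 169)
  r_2 = 960 (mod 2197)
  r_3 = 960 (mod 28561)
Final: r = 960 with f(r) ≡ 0 mod 13^4.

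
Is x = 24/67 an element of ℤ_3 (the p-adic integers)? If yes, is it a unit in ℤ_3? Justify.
x ∈ ℤ_3 but not a unit; v_3(x) = 1 > 0

ℤ_3 = {x ∈ ℚ_3 : v_3(x) ≥ 0} and ℤ_3^× = {x ∈ ℤ_3 : v_3(x) = 0}. Here v_3(24/67) = v_3(num) − v_3(den) = 1; compare against these criteria.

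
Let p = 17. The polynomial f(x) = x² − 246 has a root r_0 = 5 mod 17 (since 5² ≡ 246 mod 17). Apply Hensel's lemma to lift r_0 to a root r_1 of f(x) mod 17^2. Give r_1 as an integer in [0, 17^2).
r_1 = 56 (mod 289)

Hensel's recurrence: r_{i+1} = r_i − f(r_i)·(f′(r_i))^{-1} mod 17^{i+2}, with f′(x) = 2x. Iterate:
  r_0 = 5 (mod 17)
  r_1 = 56 (mod 289)
Final: r_1 = 56, and one checks f(r_1) ≡ 0 mod 17^2.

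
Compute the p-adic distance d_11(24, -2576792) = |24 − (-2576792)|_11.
d_11(24, -2576792) = 1/161051

Step 1 — x − y = 24 − (-2576792) = 2576816. Step 2 — v_11(2576816) = 5 (factor: 2576816 = (11^5 · 16); the sign does not affect v_p). Step 3 — |x − y|_11 = 11^{-5} = 1/161051.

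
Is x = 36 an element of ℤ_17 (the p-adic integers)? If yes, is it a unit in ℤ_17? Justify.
x ∈ ℤ_17^× (unit); v_17(x) = 0

ℤ_17 = {x ∈ ℚ_17 : v_17(x) ≥ 0} and ℤ_17^× = {x ∈ ℤ_17 : v_17(x) = 0}. Here v_17(36) = v_17(num) − v_17(den) = 0; compare against these criteria.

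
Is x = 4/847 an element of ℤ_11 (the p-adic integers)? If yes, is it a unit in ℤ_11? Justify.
x ∉ ℤ_11 (v_11(x) = -2 < 0)

ℤ_11 = {x ∈ ℚ_11 : v_11(x) ≥ 0} and ℤ_11^× = {x ∈ ℤ_11 : v_11(x) = 0}. Here v_11(4/847) = v_11(num) − v_11(den) = -2; compare against these criteria.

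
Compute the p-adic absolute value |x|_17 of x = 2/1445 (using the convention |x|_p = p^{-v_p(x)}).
|2/1445|_17 = 289

Step 1 — compute v_17(x) by factoring powers of 17 out of the numerator and denominator: v_17(2/1445) = -2. Step 2 — apply |x|_p = p^{-v_p(x)} = 17^{2} = 289.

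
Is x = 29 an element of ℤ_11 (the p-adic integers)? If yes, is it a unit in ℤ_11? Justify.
x ∈ ℤ_11^× (unit); v_11(x) = 0

ℤ_11 = {x ∈ ℚ_11 : v_11(x) ≥ 0} and ℤ_11^× = {x ∈ ℤ_11 : v_11(x) = 0}. Here v_11(29) = v_11(num) − v_11(den) = 0; compare against these criteria.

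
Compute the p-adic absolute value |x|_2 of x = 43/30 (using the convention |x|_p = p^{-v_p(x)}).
|43/30|_2 = 2

Step 1 — compute v_2(x) by factoring powers of 2 out of the numerator and denominator: v_2(43/30) = -1. Step 2 — apply |x|_p = p^{-v_p(x)} = 2^{1} = 2.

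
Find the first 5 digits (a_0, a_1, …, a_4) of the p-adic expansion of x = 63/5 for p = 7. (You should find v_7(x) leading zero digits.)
(a_0, …, a_4) = (0, 6, 5, 2, 1)

v_7(63/5) = 1, so a_0 = ... = a_0 = 0. Factor out: x = 7^1 · u with u = 9/5 a unit in ℤ_7. Expand u iteratively via a_{v+i} = u_i mod 7, u_{i+1} = (u_i − a_{v+i})/7:
  u_0 = 9/5;  a_1 = 6;  u_1 = (u_0 − 6)/7 = -3/5
  u_1 = -3/5;  a_2 = 5;  u_2 = (u_1 − 5)/7 = -4/5
  u_2 = -4/5;  a_3 = 2;  u_3 = (u_2 − 2)/7 = -2/5
  u_3 = -2/5;  a_4 = 1;  u_4 = (u_3 − 1)/7 = -1/5
Digits: (0, 6, 5, 2, 1).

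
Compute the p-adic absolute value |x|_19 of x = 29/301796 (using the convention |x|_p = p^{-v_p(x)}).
|29/301796|_19 = 6859

Step 1 — compute v_19(x) by factoring powers of 19 out of the numerator and denominator: v_19(29/301796) = -3. Step 2 — apply |x|_p = p^{-v_p(x)} = 19^{3} = 6859.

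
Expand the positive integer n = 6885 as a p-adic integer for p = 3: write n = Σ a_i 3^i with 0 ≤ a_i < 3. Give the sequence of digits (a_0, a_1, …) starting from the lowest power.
(a_0, a_1, …) = (0, 0, 0, 0, 1, 1, 0, 0, 1)

Repeated division by 3 gives the digits low-to-high: 6885 = 1·3^4 + 1·3^5 + 1·3^8. Digit sequence: (0, 0, 0, 0, 1, 1, 0, 0, 1).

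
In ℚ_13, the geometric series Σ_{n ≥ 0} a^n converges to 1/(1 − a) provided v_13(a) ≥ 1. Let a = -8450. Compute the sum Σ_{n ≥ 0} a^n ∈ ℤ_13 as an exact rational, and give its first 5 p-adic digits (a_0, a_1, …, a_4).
Σ a^n = 1/(1 − a) = 1/8451;  first 5 digits = (1, 0, 2, 9, 3)

v_13(a) = 2 ≥ 1, so the series converges in ℤ_13 to 1/(1 − a) = 1/(1 − (-8450)) = 1/8451. Expand this rational in ℤ_13: compute digits iteratively via d_i = x_i mod 13, x_{i+1} = (x_i − d_i)/13. The first 5 digits are (1, 0, 2, 9, 3).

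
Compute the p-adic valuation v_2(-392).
v_2(-392) = 3

v_2(n) is the largest exponent k such that 2^k divides n. Factor out: -392 = -2^3 · 49. (Sign doesn't affect v_p.) So v_2(-392) = 3.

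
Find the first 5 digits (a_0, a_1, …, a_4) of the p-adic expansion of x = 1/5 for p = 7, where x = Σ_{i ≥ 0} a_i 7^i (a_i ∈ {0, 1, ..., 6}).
(a_0, …, a_4) = (3, 1, 4, 5, 2)

v_7(1/5) = 0 (numerator and denominator both coprime to 7), so x ∈ ℤ_7^×. Compute digits iteratively via a_i = x_i mod 7, x_{i+1} = (x_i − a_i)/7, with x_0 = x:
  x_0 = 1/5;  a_0 = 3;  x_1 = (x_0 − 3)/7 = -2/5
  x_1 = -2/5;  a_1 = 1;  x_2 = (x_1 − 1)/7 = -1/5
  x_2 = -1/5;  a_2 = 4;  x_3 = (x_2 − 4)/7 = -3/5
  x_3 = -3/5;  a_3 = 5;  x_4 = (x_3 − 5)/7 = -4/5
  x_4 = -4/5;  a_4 = 2;  x_5 = (x_4 − 2)/7 = -2/5
Digits: (3, 1, 4, 5, 2).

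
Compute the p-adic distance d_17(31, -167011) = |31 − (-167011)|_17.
d_17(31, -167011) = 1/83521

Step 1 — x − y = 31 − (-167011) = 167042. Step 2 — v_17(167042) = 4 (factor: 167042 = (17^4 · 2); the sign does not affect v_p). Step 3 — |x − y|_17 = 17^{-4} = 1/83521.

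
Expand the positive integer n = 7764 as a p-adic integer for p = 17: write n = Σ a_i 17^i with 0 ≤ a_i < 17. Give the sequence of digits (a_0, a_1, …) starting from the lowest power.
(a_0, a_1, …) = (12, 14, 9, 1)

Repeated division by 17 gives the digits low-to-high: 7764 = 12 + 14·17^1 + 9·17^2 + 1·17^3. Digit sequence: (12, 14, 9, 1).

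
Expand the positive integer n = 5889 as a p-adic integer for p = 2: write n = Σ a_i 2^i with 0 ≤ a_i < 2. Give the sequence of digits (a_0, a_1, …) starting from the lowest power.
(a_0, a_1, …) = (1, 0, 0, 0, 0, 0, 0, 0, 1, 1, 1, 0, 1)

Repeated division by 2 gives the digits low-to-high: 5889 = 1 + 1·2^8 + 1·2^9 + 1·2^10 + 1·2^12. Digit sequence: (1, 0, 0, 0, 0, 0, 0, 0, 1, 1, 1, 0, 1).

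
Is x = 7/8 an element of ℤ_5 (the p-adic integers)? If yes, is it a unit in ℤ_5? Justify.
x ∈ ℤ_5^× (unit); v_5(x) = 0

ℤ_5 = {x ∈ ℚ_5 : v_5(x) ≥ 0} and ℤ_5^× = {x ∈ ℤ_5 : v_5(x) = 0}. Here v_5(7/8) = v_5(num) − v_5(den) = 0; compare against these criteria.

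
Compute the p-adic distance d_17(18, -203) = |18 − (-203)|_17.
d_17(18, -203) = 1/17

Step 1 — x − y = 18 − (-203) = 221. Step 2 — v_17(221) = 1 (factor: 221 = (17^1 · 13); the sign does not affect v_p). Step 3 — |x − y|_17 = 17^{-1} = 1/17.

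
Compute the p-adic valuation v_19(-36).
v_19(-36) = 0

v_19(n) is the largest exponent k such that 19^k divides n. Factor out: -36 = -19^0 · 36. (Sign doesn't affect v_p.) So v_19(-36) = 0.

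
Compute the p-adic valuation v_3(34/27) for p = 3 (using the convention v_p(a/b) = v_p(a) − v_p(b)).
v_3(34/27) = -3

Factor powers of 3 from the numerator and denominator of the reduced fraction: 34 = 3^0 · 34 and 27 = 3^3 · 1. Apply v_p(a/b) = v_p(a) − v_p(b): v_3(34/27) = 0 − 3 = -3.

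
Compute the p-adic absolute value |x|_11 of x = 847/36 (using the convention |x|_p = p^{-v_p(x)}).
|847/36|_11 = 1/121

Step 1 — compute v_11(x) by factoring powers of 11 out of the numerator and denominator: v_11(847/36) = 2. Step 2 — apply |x|_p = p^{-v_p(x)} = 11^{-2} = 1/121.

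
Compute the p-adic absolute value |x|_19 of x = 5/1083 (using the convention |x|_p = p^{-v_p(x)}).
|5/1083|_19 = 361

Step 1 — compute v_19(x) by factoring powers of 19 out of the numerator and denominator: v_19(5/1083) = -2. Step 2 — apply |x|_p = p^{-v_p(x)} = 19^{2} = 361.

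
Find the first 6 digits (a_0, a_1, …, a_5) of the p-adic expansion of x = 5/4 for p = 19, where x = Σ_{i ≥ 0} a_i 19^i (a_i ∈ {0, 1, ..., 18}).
(a_0, …, a_5) = (6, 14, 4, 14, 4, 14)

v_19(5/4) = 0 (numerator and denominator both coprime to 19), so x ∈ ℤ_19^×. Compute digits iteratively via a_i = x_i mod 19, x_{i+1} = (x_i − a_i)/19, with x_0 = x:
  x_0 = 5/4;  a_0 = 6;  x_1 = (x_0 − 6)/19 = -1/4
  x_1 = -1/4;  a_1 = 14;  x_2 = (x_1 − 14)/19 = -3/4
  x_2 = -3/4;  a_2 = 4;  x_3 = (x_2 − 4)/19 = -1/4
  x_3 = -1/4;  a_3 = 14;  x_4 = (x_3 − 14)/19 = -3/4
  x_4 = -3/4;  a_4 = 4;  x_5 = (x_4 − 4)/19 = -1/4
  x_5 = -1/4;  a_5 = 14;  x_6 = (x_5 − 14)/19 = -3/4
Digits: (6, 14, 4, 14, 4, 14).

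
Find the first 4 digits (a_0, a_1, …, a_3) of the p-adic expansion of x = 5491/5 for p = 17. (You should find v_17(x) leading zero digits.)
(a_0, …, a_3) = (0, 0, 14, 13)

v_17(5491/5) = 2, so a_0 = ... = a_1 = 0. Factor out: x = 17^2 · u with u = 19/5 a unit in ℤ_17. Expand u iteratively via a_{v+i} = u_i mod 17, u_{i+1} = (u_i − a_{v+i})/17:
  u_0 = 19/5;  a_2 = 14;  u_1 = (u_0 − 14)/17 = -3/5
  u_1 = -3/5;  a_3 = 13;  u_2 = (u_1 − 13)/17 = -4/5
Digits: (0, 0, 14, 13).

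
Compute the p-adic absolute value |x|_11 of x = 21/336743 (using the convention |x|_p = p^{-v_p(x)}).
|21/336743|_11 = 14641

Step 1 — compute v_11(x) by factoring powers of 11 out of the numerator and denominator: v_11(21/336743) = -4. Step 2 — apply |x|_p = p^{-v_p(x)} = 11^{4} = 14641.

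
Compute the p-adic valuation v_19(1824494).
v_19(1824494) = 4

v_19(n) is the largest exponent k such that 19^k divides n. Factor out: 1824494 = 19^4 · 14. (Sign doesn't affect v_p.) So v_19(1824494) = 4.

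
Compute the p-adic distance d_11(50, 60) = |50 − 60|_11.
d_11(50, 60) = 1

Step 1 — x − y = 50 − 60 = -10. Step 2 — v_11(-10) = 0 (factor: -10 = −(11^0 · 10); the sign does not affect v_p). Step 3 — |x − y|_11 = 11^{0} = 1.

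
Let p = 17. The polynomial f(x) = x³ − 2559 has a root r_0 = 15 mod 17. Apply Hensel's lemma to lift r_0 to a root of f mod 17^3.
r_2 = 1103 (mod 4913)

Hensel: r_{i+1} = r_i − f(r_i)/f′(r_i) mod 17^{i+2}, where f′(x) = 3x². Iterate:
  r_0 = 15 (mod 17)
  r_1 = 236 (mod 289)
  r_2 = 1103 (mod 4913)
Final: r = 1103 with f(r) ≡ 0 mod 17^3.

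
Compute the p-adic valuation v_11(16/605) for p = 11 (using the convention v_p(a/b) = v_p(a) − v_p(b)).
v_11(16/605) = -2

Factor powers of 11 from the numerator and denominator of the reduced fraction: 16 = 11^0 · 16 and 605 = 11^2 · 5. Apply v_p(a/b) = v_p(a) − v_p(b): v_11(16/605) = 0 − 2 = -2.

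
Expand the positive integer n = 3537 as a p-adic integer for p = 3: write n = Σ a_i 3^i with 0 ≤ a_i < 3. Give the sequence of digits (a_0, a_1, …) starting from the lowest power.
(a_0, a_1, …) = (0, 0, 0, 2, 1, 2, 1, 1)

Repeated division by 3 gives the digits low-to-high: 3537 = 2·3^3 + 1·3^4 + 2·3^5 + 1·3^6 + 1·3^7. Digit sequence: (0, 0, 0, 2, 1, 2, 1, 1).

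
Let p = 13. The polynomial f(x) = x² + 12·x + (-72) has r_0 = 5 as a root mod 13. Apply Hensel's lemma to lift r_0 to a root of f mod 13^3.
r_2 = 135 (mod 2197)

Hensel: r_{i+1} = r_i − f(r_i)·(f′(r_i))^{-1} mod 13^{i+2}, f′(x) = 2x + 12. Iterate:
  r_0 = 5 (mod 13)
  r_1 = 135 (mod 169)
  r_2 = 135 (mod 2197)
Final: r = 135 satisfies f(r) ≡ 0 mod 13^3.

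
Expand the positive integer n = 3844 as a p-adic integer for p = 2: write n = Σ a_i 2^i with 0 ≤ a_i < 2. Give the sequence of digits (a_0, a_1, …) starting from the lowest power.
(a_0, a_1, …) = (0, 0, 1, 0, 0, 0, 0, 0, 1, 1, 1, 1)

Repeated division by 2 gives the digits low-to-high: 3844 = 1·2^2 + 1·2^8 + 1·2^9 + 1·2^10 + 1·2^11. Digit sequence: (0, 0, 1, 0, 0, 0, 0, 0, 1, 1, 1, 1).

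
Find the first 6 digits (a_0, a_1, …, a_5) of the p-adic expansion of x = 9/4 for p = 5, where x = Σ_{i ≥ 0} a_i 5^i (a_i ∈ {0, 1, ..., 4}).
(a_0, …, a_5) = (1, 4, 3, 3, 3, 3)

v_5(9/4) = 0 (numerator and denominator both coprime to 5), so x ∈ ℤ_5^×. Compute digits iteratively via a_i = x_i mod 5, x_{i+1} = (x_i − a_i)/5, with x_0 = x:
  x_0 = 9/4;  a_0 = 1;  x_1 = (x_0 − 1)/5 = 1/4
  x_1 = 1/4;  a_1 = 4;  x_2 = (x_1 − 4)/5 = -3/4
  x_2 = -3/4;  a_2 = 3;  x_3 = (x_2 − 3)/5 = -3/4
  x_3 = -3/4;  a_3 = 3;  x_4 = (x_3 − 3)/5 = -3/4
  x_4 = -3/4;  a_4 = 3;  x_5 = (x_4 − 3)/5 = -3/4
  x_5 = -3/4;  a_5 = 3;  x_6 = (x_5 − 3)/5 = -3/4
Digits: (1, 4, 3, 3, 3, 3).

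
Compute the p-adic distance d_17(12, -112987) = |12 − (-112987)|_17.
d_17(12, -112987) = 1/4913

Step 1 — x − y = 12 − (-112987) = 112999. Step 2 — v_17(112999) = 3 (factor: 112999 = (17^3 · 23); the sign does not affect v_p). Step 3 — |x − y|_17 = 17^{-3} = 1/4913.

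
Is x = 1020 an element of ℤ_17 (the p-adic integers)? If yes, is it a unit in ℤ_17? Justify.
x ∈ ℤ_17 but not a unit; v_17(x) = 1 > 0

ℤ_17 = {x ∈ ℚ_17 : v_17(x) ≥ 0} and ℤ_17^× = {x ∈ ℤ_17 : v_17(x) = 0}. Here v_17(1020) = v_17(num) − v_17(den) = 1; compare against these criteria.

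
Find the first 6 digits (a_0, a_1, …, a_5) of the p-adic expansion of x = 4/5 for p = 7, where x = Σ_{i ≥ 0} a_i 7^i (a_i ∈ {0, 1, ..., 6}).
(a_0, …, a_5) = (5, 5, 2, 1, 4, 5)

v_7(4/5) = 0 (numerator and denominator both coprime to 7), so x ∈ ℤ_7^×. Compute digits iteratively via a_i = x_i mod 7, x_{i+1} = (x_i − a_i)/7, with x_0 = x:
  x_0 = 4/5;  a_0 = 5;  x_1 = (x_0 − 5)/7 = -3/5
  x_1 = -3/5;  a_1 = 5;  x_2 = (x_1 − 5)/7 = -4/5
  x_2 = -4/5;  a_2 = 2;  x_3 = (x_2 − 2)/7 = -2/5
  x_3 = -2/5;  a_3 = 1;  x_4 = (x_3 − 1)/7 = -1/5
  x_4 = -1/5;  a_4 = 4;  x_5 = (x_4 − 4)/7 = -3/5
  x_5 = -3/5;  a_5 = 5;  x_6 = (x_5 − 5)/7 = -4/5
Digits: (5, 5, 2, 1, 4, 5).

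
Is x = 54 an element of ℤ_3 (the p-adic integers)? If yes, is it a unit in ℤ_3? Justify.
x ∈ ℤ_3 but not a unit; v_3(x) = 3 > 0

ℤ_3 = {x ∈ ℚ_3 : v_3(x) ≥ 0} and ℤ_3^× = {x ∈ ℤ_3 : v_3(x) = 0}. Here v_3(54) = v_3(num) − v_3(den) = 3; compare against these criteria.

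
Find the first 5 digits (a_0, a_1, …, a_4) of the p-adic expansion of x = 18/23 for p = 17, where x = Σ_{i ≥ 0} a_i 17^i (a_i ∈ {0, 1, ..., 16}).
(a_0, …, a_4) = (3, 8, 1, 11, 6)

v_17(18/23) = 0 (numerator and denominator both coprime to 17), so x ∈ ℤ_17^×. Compute digits iteratively via a_i = x_i mod 17, x_{i+1} = (x_i − a_i)/17, with x_0 = x:
  x_0 = 18/23;  a_0 = 3;  x_1 = (x_0 − 3)/17 = -3/23
  x_1 = -3/23;  a_1 = 8;  x_2 = (x_1 − 8)/17 = -11/23
  x_2 = -11/23;  a_2 = 1;  x_3 = (x_2 − 1)/17 = -2/23
  x_3 = -2/23;  a_3 = 11;  x_4 = (x_3 − 11)/17 = -15/23
  x_4 = -15/23;  a_4 = 6;  x_5 = (x_4 − 6)/17 = -9/23
Digits: (3, 8, 1, 11, 6).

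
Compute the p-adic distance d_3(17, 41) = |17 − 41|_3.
d_3(17, 41) = 1/3

Step 1 — x − y = 17 − 41 = -24. Step 2 — v_3(-24) = 1 (factor: -24 = −(3^1 · 8); the sign does not affect v_p). Step 3 — |x − y|_3 = 3^{-1} = 1/3.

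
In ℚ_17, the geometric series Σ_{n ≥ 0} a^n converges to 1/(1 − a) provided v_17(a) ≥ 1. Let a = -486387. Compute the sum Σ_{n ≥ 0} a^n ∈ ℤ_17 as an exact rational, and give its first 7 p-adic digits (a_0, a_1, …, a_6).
Σ a^n = 1/(1 − a) = 1/486388;  first 7 digits = (1, 0, 0, 3, 11, 16, 8)

v_17(a) = 3 ≥ 1, so the series converges in ℤ_17 to 1/(1 − a) = 1/(1 − (-486387)) = 1/486388. Expand this rational in ℤ_17: compute digits iteratively via d_i = x_i mod 17, x_{i+1} = (x_i − d_i)/17. The first 7 digits are (1, 0, 0, 3, 11, 16, 8).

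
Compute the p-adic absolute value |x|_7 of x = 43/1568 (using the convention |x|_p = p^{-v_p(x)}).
|43/1568|_7 = 49

Step 1 — compute v_7(x) by factoring powers of 7 out of the numerator and denominator: v_7(43/1568) = -2. Step 2 — apply |x|_p = p^{-v_p(x)} = 7^{2} = 49.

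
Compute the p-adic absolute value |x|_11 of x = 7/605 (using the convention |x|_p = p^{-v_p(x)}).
|7/605|_11 = 121

Step 1 — compute v_11(x) by factoring powers of 11 out of the numerator and denominator: v_11(7/605) = -2. Step 2 — apply |x|_p = p^{-v_p(x)} = 11^{2} = 121.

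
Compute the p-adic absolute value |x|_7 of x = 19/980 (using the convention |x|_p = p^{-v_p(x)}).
|19/980|_7 = 49

Step 1 — compute v_7(x) by factoring powers of 7 out of the numerator and denominator: v_7(19/980) = -2. Step 2 — apply |x|_p = p^{-v_p(x)} = 7^{2} = 49.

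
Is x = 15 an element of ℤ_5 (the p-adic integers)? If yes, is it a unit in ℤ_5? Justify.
x ∈ ℤ_5 but not a unit; v_5(x) = 1 > 0

ℤ_5 = {x ∈ ℚ_5 : v_5(x) ≥ 0} and ℤ_5^× = {x ∈ ℤ_5 : v_5(x) = 0}. Here v_5(15) = v_5(num) − v_5(den) = 1; compare against these criteria.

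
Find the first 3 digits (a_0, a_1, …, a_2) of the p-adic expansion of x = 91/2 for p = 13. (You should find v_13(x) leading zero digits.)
(a_0, …, a_2) = (0, 10, 6)

v_13(91/2) = 1, so a_0 = ... = a_0 = 0. Factor out: x = 13^1 · u with u = 7/2 a unit in ℤ_13. Expand u iteratively via a_{v+i} = u_i mod 13, u_{i+1} = (u_i − a_{v+i})/13:
  u_0 = 7/2;  a_1 = 10;  u_1 = (u_0 − 10)/13 = -1/2
  u_1 = -1/2;  a_2 = 6;  u_2 = (u_1 − 6)/13 = -1/2
Digits: (0, 10, 6).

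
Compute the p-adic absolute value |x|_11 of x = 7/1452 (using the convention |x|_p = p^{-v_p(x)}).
|7/1452|_11 = 121

Step 1 — compute v_11(x) by factoring powers of 11 out of the numerator and denominator: v_11(7/1452) = -2. Step 2 — apply |x|_p = p^{-v_p(x)} = 11^{2} = 121.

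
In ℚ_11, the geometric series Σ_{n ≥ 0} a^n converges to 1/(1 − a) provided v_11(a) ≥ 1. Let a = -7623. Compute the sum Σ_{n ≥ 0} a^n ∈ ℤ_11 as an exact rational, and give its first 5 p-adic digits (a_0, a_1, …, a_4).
Σ a^n = 1/(1 − a) = 1/7624;  first 5 digits = (1, 0, 3, 5, 8)

v_11(a) = 2 ≥ 1, so the series converges in ℤ_11 to 1/(1 − a) = 1/(1 − (-7623)) = 1/7624. Expand this rational in ℤ_11: compute digits iteratively via d_i = x_i mod 11, x_{i+1} = (x_i − d_i)/11. The first 5 digits are (1, 0, 3, 5, 8).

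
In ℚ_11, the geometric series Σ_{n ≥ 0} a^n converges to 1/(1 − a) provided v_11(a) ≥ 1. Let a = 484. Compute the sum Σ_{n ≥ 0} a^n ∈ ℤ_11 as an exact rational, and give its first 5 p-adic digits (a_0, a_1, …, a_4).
Σ a^n = 1/(1 − a) = -1/483;  first 5 digits = (1, 0, 4, 0, 5)

v_11(a) = 2 ≥ 1, so the series converges in ℤ_11 to 1/(1 − a) = 1/(1 − 484) = -1/483. Expand this rational in ℤ_11: compute digits iteratively via d_i = x_i mod 11, x_{i+1} = (x_i − d_i)/11. The first 5 digits are (1, 0, 4, 0, 5).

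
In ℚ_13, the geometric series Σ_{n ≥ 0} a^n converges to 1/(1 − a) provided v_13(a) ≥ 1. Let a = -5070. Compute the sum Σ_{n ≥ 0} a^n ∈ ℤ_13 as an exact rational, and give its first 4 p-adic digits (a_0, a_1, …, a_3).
Σ a^n = 1/(1 − a) = 1/5071;  first 4 digits = (1, 0, 9, 10)

v_13(a) = 2 ≥ 1, so the series converges in ℤ_13 to 1/(1 − a) = 1/(1 − (-5070)) = 1/5071. Expand this rational in ℤ_13: compute digits iteratively via d_i = x_i mod 13, x_{i+1} = (x_i − d_i)/13. The first 4 digits are (1, 0, 9, 10).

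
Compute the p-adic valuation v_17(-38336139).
v_17(-38336139) = 5

v_17(n) is the largest exponent k such that 17^k divides n. Factor out: -38336139 = -17^5 · 27. (Sign doesn't affect v_p.) So v_17(-38336139) = 5.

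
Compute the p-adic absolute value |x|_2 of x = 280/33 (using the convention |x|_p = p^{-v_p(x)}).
|280/33|_2 = 1/8

Step 1 — compute v_2(x) by factoring powers of 2 out of the numerator and denominator: v_2(280/33) = 3. Step 2 — apply |x|_p = p^{-v_p(x)} = 2^{-3} = 1/8.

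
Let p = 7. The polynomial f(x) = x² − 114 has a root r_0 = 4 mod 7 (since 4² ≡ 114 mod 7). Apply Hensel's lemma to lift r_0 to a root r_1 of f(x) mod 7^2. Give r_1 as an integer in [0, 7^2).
r_1 = 4 (mod 49)

Hensel's recurrence: r_{i+1} = r_i − f(r_i)·(f′(r_i))^{-1} mod 7^{i+2}, with f′(x) = 2x. Iterate:
  r_0 = 4 (mod 7)
  r_1 = 4 (mod 49)
Final: r_1 = 4, and one checks f(r_1) ≡ 0 mod 7^2.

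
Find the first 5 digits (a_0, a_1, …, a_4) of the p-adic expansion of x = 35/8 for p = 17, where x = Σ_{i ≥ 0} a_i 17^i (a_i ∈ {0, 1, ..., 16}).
(a_0, …, a_4) = (15, 10, 10, 10, 10)

v_17(35/8) = 0 (numerator and denominator both coprime to 17), so x ∈ ℤ_17^×. Compute digits iteratively via a_i = x_i mod 17, x_{i+1} = (x_i − a_i)/17, with x_0 = x:
  x_0 = 35/8;  a_0 = 15;  x_1 = (x_0 − 15)/17 = -5/8
  x_1 = -5/8;  a_1 = 10;  x_2 = (x_1 − 10)/17 = -5/8
  x_2 = -5/8;  a_2 = 10;  x_3 = (x_2 − 10)/17 = -5/8
  x_3 = -5/8;  a_3 = 10;  x_4 = (x_3 − 10)/17 = -5/8
  x_4 = -5/8;  a_4 = 10;  x_5 = (x_4 − 10)/17 = -5/8
Digits: (15, 10, 10, 10, 10).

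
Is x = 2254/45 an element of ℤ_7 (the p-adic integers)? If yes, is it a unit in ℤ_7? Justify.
x ∈ ℤ_7 but not a unit; v_7(x) = 2 > 0

ℤ_7 = {x ∈ ℚ_7 : v_7(x) ≥ 0} and ℤ_7^× = {x ∈ ℤ_7 : v_7(x) = 0}. Here v_7(2254/45) = v_7(num) − v_7(den) = 2; compare against these criteria.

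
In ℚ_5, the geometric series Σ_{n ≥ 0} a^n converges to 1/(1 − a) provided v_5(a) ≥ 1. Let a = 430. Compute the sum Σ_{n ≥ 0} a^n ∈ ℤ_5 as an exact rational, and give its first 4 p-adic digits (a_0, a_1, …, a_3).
Σ a^n = 1/(1 − a) = -1/429;  first 4 digits = (1, 1, 3, 3)

v_5(a) = 1 ≥ 1, so the series converges in ℤ_5 to 1/(1 − a) = 1/(1 − 430) = -1/429. Expand this rational in ℤ_5: compute digits iteratively via d_i = x_i mod 5, x_{i+1} = (x_i − d_i)/5. The first 4 digits are (1, 1, 3, 3).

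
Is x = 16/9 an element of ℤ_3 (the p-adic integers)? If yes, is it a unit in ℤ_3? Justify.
x ∉ ℤ_3 (v_3(x) = -2 < 0)

ℤ_3 = {x ∈ ℚ_3 : v_3(x) ≥ 0} and ℤ_3^× = {x ∈ ℤ_3 : v_3(x) = 0}. Here v_3(16/9) = v_3(num) − v_3(den) = -2; compare against these criteria.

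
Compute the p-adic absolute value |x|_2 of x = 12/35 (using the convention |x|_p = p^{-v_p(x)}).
|12/35|_2 = 1/4

Step 1 — compute v_2(x) by factoring powers of 2 out of the numerator and denominator: v_2(12/35) = 2. Step 2 — apply |x|_p = p^{-v_p(x)} = 2^{-2} = 1/4.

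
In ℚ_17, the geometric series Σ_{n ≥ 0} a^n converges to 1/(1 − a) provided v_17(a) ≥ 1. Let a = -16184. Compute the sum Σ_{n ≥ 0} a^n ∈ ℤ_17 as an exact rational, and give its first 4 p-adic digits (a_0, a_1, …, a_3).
Σ a^n = 1/(1 − a) = 1/16185;  first 4 digits = (1, 0, 12, 13)

v_17(a) = 2 ≥ 1, so the series converges in ℤ_17 to 1/(1 − a) = 1/(1 − (-16184)) = 1/16185. Expand this rational in ℤ_17: compute digits iteratively via d_i = x_i mod 17, x_{i+1} = (x_i − d_i)/17. The first 4 digits are (1, 0, 12, 13).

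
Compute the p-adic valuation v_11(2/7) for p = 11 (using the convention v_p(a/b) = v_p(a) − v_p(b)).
v_11(2/7) = 0

Factor powers of 11 from the numerator and denominator of the reduced fraction: 2 = 11^0 · 2 and 7 = 11^0 · 7. Apply v_p(a/b) = v_p(a) − v_p(b): v_11(2/7) = 0 − 0 = 0.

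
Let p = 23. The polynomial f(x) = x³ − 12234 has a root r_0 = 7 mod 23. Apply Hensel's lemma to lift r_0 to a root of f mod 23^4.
r_3 = 223567 (mod 279841)

Hensel: r_{i+1} = r_i − f(r_i)/f′(r_i) mod 23^{i+2}, where f′(x) = 3x². Iterate:
  r_0 = 7 (mod 23)
  r_1 = 329 (mod 529)
  r_2 = 4561 (mod 12167)
  r_3 = 223567 (mod 279841)
Final: r = 223567 with f(r) ≡ 0 mod 23^4.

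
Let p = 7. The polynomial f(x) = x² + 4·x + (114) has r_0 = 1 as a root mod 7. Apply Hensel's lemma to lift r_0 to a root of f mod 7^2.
r_1 = 22 (mod 49)

Hensel: r_{i+1} = r_i − f(r_i)·(f′(r_i))^{-1} mod 7^{i+2}, f′(x) = 2x + 4. Iterate:
  r_0 = 1 (mod 7)
  r_1 = 22 (mod 49)
Final: r = 22 satisfies f(r) ≡ 0 mod 7^2.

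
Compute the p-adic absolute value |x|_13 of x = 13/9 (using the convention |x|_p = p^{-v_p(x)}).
|13/9|_13 = 1/13

Step 1 — compute v_13(x) by factoring powers of 13 out of the numerator and denominator: v_13(13/9) = 1. Step 2 — apply |x|_p = p^{-v_p(x)} = 13^{-1} = 1/13.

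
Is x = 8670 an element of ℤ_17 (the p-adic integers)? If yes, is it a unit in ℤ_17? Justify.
x ∈ ℤ_17 but not a unit; v_17(x) = 2 > 0

ℤ_17 = {x ∈ ℚ_17 : v_17(x) ≥ 0} and ℤ_17^× = {x ∈ ℤ_17 : v_17(x) = 0}. Here v_17(8670) = v_17(num) − v_17(den) = 2; compare against these criteria.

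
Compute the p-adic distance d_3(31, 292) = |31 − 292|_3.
d_3(31, 292) = 1/9

Step 1 — x − y = 31 − 292 = -261. Step 2 — v_3(-261) = 2 (factor: -261 = −(3^2 · 29); the sign does not affect v_p). Step 3 — |x − y|_3 = 3^{-2} = 1/9.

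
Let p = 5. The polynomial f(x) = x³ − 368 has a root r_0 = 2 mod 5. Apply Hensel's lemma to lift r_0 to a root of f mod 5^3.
r_2 = 82 (mod 125)

Hensel: r_{i+1} = r_i − f(r_i)/f′(r_i) mod 5^{i+2}, where f′(x) = 3x². Iterate:
  r_0 = 2 (mod 5)
  r_1 = 7 (mod 25)
  r_2 = 82 (mod 125)
Final: r = 82 with f(r) ≡ 0 mod 5^3.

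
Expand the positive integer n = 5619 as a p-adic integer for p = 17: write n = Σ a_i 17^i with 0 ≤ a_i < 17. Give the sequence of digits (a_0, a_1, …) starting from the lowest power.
(a_0, a_1, …) = (9, 7, 2, 1)

Repeated division by 17 gives the digits low-to-high: 5619 = 9 + 7·17^1 + 2·17^2 + 1·17^3. Digit sequence: (9, 7, 2, 1).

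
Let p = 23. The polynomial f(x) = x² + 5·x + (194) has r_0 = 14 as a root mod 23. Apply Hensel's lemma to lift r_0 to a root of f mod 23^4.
r_3 = 4729 (mod 279841)

Hensel: r_{i+1} = r_i − f(r_i)·(f′(r_i))^{-1} mod 23^{i+2}, f′(x) = 2x + 5. Iterate:
  r_0 = 14 (mod 23)
  r_1 = 497 (mod 529)
  r_2 = 4729 (mod 12167)
  r_3 = 4729 (mod 279841)
Final: r = 4729 satisfies f(r) ≡ 0 mod 23^4.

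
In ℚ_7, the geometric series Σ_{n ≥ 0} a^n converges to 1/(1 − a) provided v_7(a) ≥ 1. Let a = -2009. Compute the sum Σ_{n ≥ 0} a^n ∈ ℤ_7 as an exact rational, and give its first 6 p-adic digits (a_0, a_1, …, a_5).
Σ a^n = 1/(1 − a) = 1/2010;  first 6 digits = (1, 0, 1, 1, 0, 2)

v_7(a) = 2 ≥ 1, so the series converges in ℤ_7 to 1/(1 − a) = 1/(1 − (-2009)) = 1/2010. Expand this rational in ℤ_7: compute digits iteratively via d_i = x_i mod 7, x_{i+1} = (x_i − d_i)/7. The first 6 digits are (1, 0, 1, 1, 0, 2).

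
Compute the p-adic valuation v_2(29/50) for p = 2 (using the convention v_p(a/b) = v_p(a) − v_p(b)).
v_2(29/50) = -1

Factor powers of 2 from the numerator and denominator of the reduced fraction: 29 = 2^0 · 29 and 50 = 2^1 · 25. Apply v_p(a/b) = v_p(a) − v_p(b): v_2(29/50) = 0 − 1 = -1.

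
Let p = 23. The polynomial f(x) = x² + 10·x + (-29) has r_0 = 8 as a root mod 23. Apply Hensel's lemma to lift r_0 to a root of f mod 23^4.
r_3 = 219681 (mod 279841)

Hensel: r_{i+1} = r_i − f(r_i)·(f′(r_i))^{-1} mod 23^{i+2}, f′(x) = 2x + 10. Iterate:
  r_0 = 8 (mod 23)
  r_1 = 146 (mod 529)
  r_2 = 675 (mod 12167)
  r_3 = 219681 (mod 279841)
Final: r = 219681 satisfies f(r) ≡ 0 mod 23^4.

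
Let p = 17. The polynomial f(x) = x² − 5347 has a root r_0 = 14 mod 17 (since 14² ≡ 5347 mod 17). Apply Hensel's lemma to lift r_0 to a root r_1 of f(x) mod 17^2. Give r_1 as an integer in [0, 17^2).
r_1 = 167 (mod 289)

Hensel's recurrence: r_{i+1} = r_i − f(r_i)·(f′(r_i))^{-1} mod 17^{i+2}, with f′(x) = 2x. Iterate:
  r_0 = 14 (mod 17)
  r_1 = 167 (mod 289)
Final: r_1 = 167, and one checks f(r_1) ≡ 0 mod 17^2.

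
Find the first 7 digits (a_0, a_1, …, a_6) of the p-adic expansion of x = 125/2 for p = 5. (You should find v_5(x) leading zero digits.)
(a_0, …, a_6) = (0, 0, 0, 3, 2, 2, 2)

v_5(125/2) = 3, so a_0 = ... = a_2 = 0. Factor out: x = 5^3 · u with u = 1/2 a unit in ℤ_5. Expand u iteratively via a_{v+i} = u_i mod 5, u_{i+1} = (u_i − a_{v+i})/5:
  u_0 = 1/2;  a_3 = 3;  u_1 = (u_0 − 3)/5 = -1/2
  u_1 = -1/2;  a_4 = 2;  u_2 = (u_1 − 2)/5 = -1/2
  u_2 = -1/2;  a_5 = 2;  u_3 = (u_2 − 2)/5 = -1/2
  u_3 = -1/2;  a_6 = 2;  u_4 = (u_3 − 2)/5 = -1/2
Digits: (0, 0, 0, 3, 2, 2, 2).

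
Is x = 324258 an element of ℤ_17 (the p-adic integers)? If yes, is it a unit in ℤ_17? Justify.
x ∈ ℤ_17 but not a unit; v_17(x) = 3 > 0

ℤ_17 = {x ∈ ℚ_17 : v_17(x) ≥ 0} and ℤ_17^× = {x ∈ ℤ_17 : v_17(x) = 0}. Here v_17(324258) = v_17(num) − v_17(den) = 3; compare against these criteria.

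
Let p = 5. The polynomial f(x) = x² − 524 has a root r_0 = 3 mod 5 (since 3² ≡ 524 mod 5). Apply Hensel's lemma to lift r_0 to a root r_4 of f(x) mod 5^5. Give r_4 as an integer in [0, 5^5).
r_4 = 1343 (mod 3125)

Hensel's recurrence: r_{i+1} = r_i − f(r_i)·(f′(r_i))^{-1} mod 5^{i+2}, with f′(x) = 2x. Iterate:
  r_0 = 3 (mod 5)
  r_1 = 18 (mod 25)
  r_2 = 93 (mod 125)
  r_3 = 93 (mod 625)
  r_4 = 1343 (mod 3125)
Final: r_4 = 1343, and one checks f(r_4) ≡ 0 mod 5^5.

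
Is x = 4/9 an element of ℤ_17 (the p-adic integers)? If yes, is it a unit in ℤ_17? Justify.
x ∈ ℤ_17^× (unit); v_17(x) = 0

ℤ_17 = {x ∈ ℚ_17 : v_17(x) ≥ 0} and ℤ_17^× = {x ∈ ℤ_17 : v_17(x) = 0}. Here v_17(4/9) = v_17(num) − v_17(den) = 0; compare against these criteria.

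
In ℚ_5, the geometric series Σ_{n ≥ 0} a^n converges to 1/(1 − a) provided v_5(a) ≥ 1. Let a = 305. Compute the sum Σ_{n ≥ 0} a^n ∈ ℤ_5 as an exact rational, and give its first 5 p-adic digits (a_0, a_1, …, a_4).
Σ a^n = 1/(1 − a) = -1/304;  first 5 digits = (1, 1, 3, 2, 1)

v_5(a) = 1 ≥ 1, so the series converges in ℤ_5 to 1/(1 − a) = 1/(1 − 305) = -1/304. Expand this rational in ℤ_5: compute digits iteratively via d_i = x_i mod 5, x_{i+1} = (x_i − d_i)/5. The first 5 digits are (1, 1, 3, 2, 1).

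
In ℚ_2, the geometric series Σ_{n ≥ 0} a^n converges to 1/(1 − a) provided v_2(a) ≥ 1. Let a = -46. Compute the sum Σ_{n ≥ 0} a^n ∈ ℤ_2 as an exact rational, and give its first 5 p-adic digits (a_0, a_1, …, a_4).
Σ a^n = 1/(1 − a) = 1/47;  first 5 digits = (1, 1, 1, 1, 0)

v_2(a) = 1 ≥ 1, so the series converges in ℤ_2 to 1/(1 − a) = 1/(1 − (-46)) = 1/47. Expand this rational in ℤ_2: compute digits iteratively via d_i = x_i mod 2, x_{i+1} = (x_i − d_i)/2. The first 5 digits are (1, 1, 1, 1, 0).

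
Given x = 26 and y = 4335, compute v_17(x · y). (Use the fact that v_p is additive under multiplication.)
v_17(112710) = 2

v_p(x) = 0 (factor: 26 = 17^0 · 26); v_p(y) = 2 (factor: 4335 = 17^2 · 15). Additivity: v_p(xy) = v_p(x) + v_p(y) = 0 + 2 = 2. (Direct check: xy = 112710 = 17^2 · (390).)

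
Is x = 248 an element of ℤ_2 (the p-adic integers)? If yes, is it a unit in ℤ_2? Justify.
x ∈ ℤ_2 but not a unit; v_2(x) = 3 > 0

ℤ_2 = {x ∈ ℚ_2 : v_2(x) ≥ 0} and ℤ_2^× = {x ∈ ℤ_2 : v_2(x) = 0}. Here v_2(248) = v_2(num) − v_2(den) = 3; compare against these criteria.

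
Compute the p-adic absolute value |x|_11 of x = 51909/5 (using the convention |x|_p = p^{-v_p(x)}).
|51909/5|_11 = 1/1331

Step 1 — compute v_11(x) by factoring powers of 11 out of the numerator and denominator: v_11(51909/5) = 3. Step 2 — apply |x|_p = p^{-v_p(x)} = 11^{-3} = 1/1331.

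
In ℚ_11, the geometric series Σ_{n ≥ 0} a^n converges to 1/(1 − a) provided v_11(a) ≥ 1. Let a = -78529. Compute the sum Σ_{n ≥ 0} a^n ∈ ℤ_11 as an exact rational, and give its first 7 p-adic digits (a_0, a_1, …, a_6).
Σ a^n = 1/(1 − a) = 1/78530;  first 7 digits = (1, 0, 0, 7, 5, 10, 4)

v_11(a) = 3 ≥ 1, so the series converges in ℤ_11 to 1/(1 − a) = 1/(1 − (-78529)) = 1/78530. Expand this rational in ℤ_11: compute digits iteratively via d_i = x_i mod 11, x_{i+1} = (x_i − d_i)/11. The first 7 digits are (1, 0, 0, 7, 5, 10, 4).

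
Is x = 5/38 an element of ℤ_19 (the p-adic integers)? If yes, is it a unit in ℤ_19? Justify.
x ∉ ℤ_19 (v_19(x) = -1 < 0)

ℤ_19 = {x ∈ ℚ_19 : v_19(x) ≥ 0} and ℤ_19^× = {x ∈ ℤ_19 : v_19(x) = 0}. Here v_19(5/38) = v_19(num) − v_19(den) = -1; compare against these criteria.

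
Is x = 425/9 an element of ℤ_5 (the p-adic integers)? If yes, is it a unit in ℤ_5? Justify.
x ∈ ℤ_5 but not a unit; v_5(x) = 2 > 0

ℤ_5 = {x ∈ ℚ_5 : v_5(x) ≥ 0} and ℤ_5^× = {x ∈ ℤ_5 : v_5(x) = 0}. Here v_5(425/9) = v_5(num) − v_5(den) = 2; compare against these criteria.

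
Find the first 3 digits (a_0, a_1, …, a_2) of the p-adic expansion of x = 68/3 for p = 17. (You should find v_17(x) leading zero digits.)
(a_0, …, a_2) = (0, 7, 11)

v_17(68/3) = 1, so a_0 = ... = a_0 = 0. Factor out: x = 17^1 · u with u = 4/3 a unit in ℤ_17. Expand u iteratively via a_{v+i} = u_i mod 17, u_{i+1} = (u_i − a_{v+i})/17:
  u_0 = 4/3;  a_1 = 7;  u_1 = (u_0 − 7)/17 = -1/3
  u_1 = -1/3;  a_2 = 11;  u_2 = (u_1 − 11)/17 = -2/3
Digits: (0, 7, 11).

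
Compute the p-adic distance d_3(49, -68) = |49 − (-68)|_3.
d_3(49, -68) = 1/9

Step 1 — x − y = 49 − (-68) = 117. Step 2 — v_3(117) = 2 (factor: 117 = (3^2 · 13); the sign does not affect v_p). Step 3 — |x − y|_3 = 3^{-2} = 1/9.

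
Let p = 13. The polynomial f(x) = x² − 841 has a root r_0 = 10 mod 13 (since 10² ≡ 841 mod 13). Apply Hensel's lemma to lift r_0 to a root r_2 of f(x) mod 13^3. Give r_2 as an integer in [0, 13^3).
r_2 = 2168 (mod 2197)

Hensel's recurrence: r_{i+1} = r_i − f(r_i)·(f′(r_i))^{-1} mod 13^{i+2}, with f′(x) = 2x. Iterate:
  r_0 = 10 (mod 13)
  r_1 = 140 (mod 169)
  r_2 = 2168 (mod 2197)
Final: r_2 = 2168, and one checks f(r_2) ≡ 0 mod 13^3.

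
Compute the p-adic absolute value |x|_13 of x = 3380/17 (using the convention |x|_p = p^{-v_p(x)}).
|3380/17|_13 = 1/169

Step 1 — compute v_13(x) by factoring powers of 13 out of the numerator and denominator: v_13(3380/17) = 2. Step 2 — apply |x|_p = p^{-v_p(x)} = 13^{-2} = 1/169.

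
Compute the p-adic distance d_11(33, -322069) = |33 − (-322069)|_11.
d_11(33, -322069) = 1/161051

Step 1 — x − y = 33 − (-322069) = 322102. Step 2 — v_11(322102) = 5 (factor: 322102 = (11^5 · 2); the sign does not affect v_p). Step 3 — |x − y|_11 = 11^{-5} = 1/161051.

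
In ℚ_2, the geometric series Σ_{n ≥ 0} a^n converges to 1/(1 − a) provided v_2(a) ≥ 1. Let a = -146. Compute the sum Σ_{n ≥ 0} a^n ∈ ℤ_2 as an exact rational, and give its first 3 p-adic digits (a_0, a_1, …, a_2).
Σ a^n = 1/(1 − a) = 1/147;  first 3 digits = (1, 1, 0)

v_2(a) = 1 ≥ 1, so the series converges in ℤ_2 to 1/(1 − a) = 1/(1 − (-146)) = 1/147. Expand this rational in ℤ_2: compute digits iteratively via d_i = x_i mod 2, x_{i+1} = (x_i − d_i)/2. The first 3 digits are (1, 1, 0).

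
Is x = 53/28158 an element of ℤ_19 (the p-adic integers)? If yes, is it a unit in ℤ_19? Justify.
x ∉ ℤ_19 (v_19(x) = -2 < 0)

ℤ_19 = {x ∈ ℚ_19 : v_19(x) ≥ 0} and ℤ_19^× = {x ∈ ℤ_19 : v_19(x) = 0}. Here v_19(53/28158) = v_19(num) − v_19(den) = -2; compare against these criteria.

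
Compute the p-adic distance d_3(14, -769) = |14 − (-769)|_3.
d_3(14, -769) = 1/27

Step 1 — x − y = 14 − (-769) = 783. Step 2 — v_3(783) = 3 (factor: 783 = (3^3 · 29); the sign does not affect v_p). Step 3 — |x − y|_3 = 3^{-3} = 1/27.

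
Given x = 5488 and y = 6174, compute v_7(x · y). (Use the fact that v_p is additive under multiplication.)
v_7(33882912) = 6

v_p(x) = 3 (factor: 5488 = 7^3 · 16); v_p(y) = 3 (factor: 6174 = 7^3 · 18). Additivity: v_p(xy) = v_p(x) + v_p(y) = 3 + 3 = 6. (Direct check: xy = 33882912 = 7^6 · (288).)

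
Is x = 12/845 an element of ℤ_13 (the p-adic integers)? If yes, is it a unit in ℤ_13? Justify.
x ∉ ℤ_13 (v_13(x) = -2 < 0)

ℤ_13 = {x ∈ ℚ_13 : v_13(x) ≥ 0} and ℤ_13^× = {x ∈ ℤ_13 : v_13(x) = 0}. Here v_13(12/845) = v_13(num) − v_13(den) = -2; compare against these criteria.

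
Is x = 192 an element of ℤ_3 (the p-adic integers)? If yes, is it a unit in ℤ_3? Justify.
x ∈ ℤ_3 but not a unit; v_3(x) = 1 > 0

ℤ_3 = {x ∈ ℚ_3 : v_3(x) ≥ 0} and ℤ_3^× = {x ∈ ℤ_3 : v_3(x) = 0}. Here v_3(192) = v_3(num) − v_3(den) = 1; compare against these criteria.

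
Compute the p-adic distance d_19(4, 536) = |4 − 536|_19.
d_19(4, 536) = 1/19

Step 1 — x − y = 4 − 536 = -532. Step 2 — v_19(-532) = 1 (factor: -532 = −(19^1 · 28); the sign does not affect v_p). Step 3 — |x − y|_19 = 19^{-1} = 1/19.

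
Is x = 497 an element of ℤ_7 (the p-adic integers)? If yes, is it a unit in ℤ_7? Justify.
x ∈ ℤ_7 but not a unit; v_7(x) = 1 > 0

ℤ_7 = {x ∈ ℚ_7 : v_7(x) ≥ 0} and ℤ_7^× = {x ∈ ℤ_7 : v_7(x) = 0}. Here v_7(497) = v_7(num) − v_7(den) = 1; compare against these criteria.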